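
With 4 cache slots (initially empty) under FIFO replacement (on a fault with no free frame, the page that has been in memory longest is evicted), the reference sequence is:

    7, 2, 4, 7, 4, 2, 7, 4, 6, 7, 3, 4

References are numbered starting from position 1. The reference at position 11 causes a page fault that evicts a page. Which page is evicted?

pos 1: 7 -> miss, frames (7)
pos 2: 2 -> miss, frames (7 2)
pos 3: 4 -> miss, frames (7 2 4)
pos 4: 7 -> hit
pos 5: 4 -> hit
pos 6: 2 -> hit
pos 7: 7 -> hit
pos 8: 4 -> hit
pos 9: 6 -> miss, frames (7 2 4 6)
pos 10: 7 -> hit
pos 11: 3 -> miss, evict 7, frames (2 4 6 3)
At position 11, page 7 is evicted.

7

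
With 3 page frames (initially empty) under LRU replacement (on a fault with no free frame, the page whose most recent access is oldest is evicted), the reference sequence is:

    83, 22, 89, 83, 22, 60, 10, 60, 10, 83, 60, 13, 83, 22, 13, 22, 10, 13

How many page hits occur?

9

83 -> miss, frames [83]
22 -> miss, frames [83, 22]
89 -> miss, frames [83, 22, 89]
83 -> hit
22 -> hit
60 -> miss, evict 89, frames [83, 22, 60]
10 -> miss, evict 83, frames [22, 60, 10]
60 -> hit
10 -> hit
83 -> miss, evict 22, frames [60, 10, 83]
60 -> hit
13 -> miss, evict 10, frames [83, 60, 13]
83 -> hit
22 -> miss, evict 60, frames [13, 83, 22]
13 -> hit
22 -> hit
10 -> miss, evict 83, frames [13, 22, 10]
13 -> hit
Hits: 9.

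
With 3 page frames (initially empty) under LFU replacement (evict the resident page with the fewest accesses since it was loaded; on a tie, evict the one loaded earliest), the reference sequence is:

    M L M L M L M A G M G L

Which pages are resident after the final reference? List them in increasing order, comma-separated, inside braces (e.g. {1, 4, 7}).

M -> fault, frames [M]
L -> fault, frames [M, L]
M -> hit
L -> hit
M -> hit
L -> hit
M -> hit
A -> fault, frames [M, L, A]
G -> fault, evict A, frames [M, L, G]
M -> hit
G -> hit
L -> hit

{G, L, M}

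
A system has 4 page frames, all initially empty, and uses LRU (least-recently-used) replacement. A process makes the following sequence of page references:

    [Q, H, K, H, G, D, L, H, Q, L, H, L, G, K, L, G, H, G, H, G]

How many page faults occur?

Q → fault, frames [Q]
H → fault, frames [Q, H]
K → fault, frames [Q, H, K]
H → hit
G → fault, frames [Q, K, H, G]
D → fault, evict Q, frames [K, H, G, D]
L → fault, evict K, frames [H, G, D, L]
H → hit
Q → fault, evict G, frames [D, L, H, Q]
L → hit
H → hit
L → hit
G → fault, evict D, frames [Q, H, L, G]
K → fault, evict Q, frames [H, L, G, K]
L → hit
G → hit
H → hit
G → hit
H → hit
G → hit
Page faults: 9.

9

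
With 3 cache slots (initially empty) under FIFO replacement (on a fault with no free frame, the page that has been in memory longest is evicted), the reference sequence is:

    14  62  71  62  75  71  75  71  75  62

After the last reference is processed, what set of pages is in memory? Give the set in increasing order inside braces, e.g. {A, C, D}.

14: fault, frames (14)
62: fault, frames (14 62)
71: fault, frames (14 62 71)
62: hit
75: fault, evict 14, frames (62 71 75)
71: hit
75: hit
71: hit
75: hit
62: hit

{62, 71, 75}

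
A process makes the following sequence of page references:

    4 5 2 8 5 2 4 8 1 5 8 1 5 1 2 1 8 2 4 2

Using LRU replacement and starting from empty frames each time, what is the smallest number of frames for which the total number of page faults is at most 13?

f=1: 20 faults
f=2: 17 faults
f=3: 11 faults
f=4: 8 faults
f=5: 5 faults
Smallest f with faults ≤ 13 is 3.

3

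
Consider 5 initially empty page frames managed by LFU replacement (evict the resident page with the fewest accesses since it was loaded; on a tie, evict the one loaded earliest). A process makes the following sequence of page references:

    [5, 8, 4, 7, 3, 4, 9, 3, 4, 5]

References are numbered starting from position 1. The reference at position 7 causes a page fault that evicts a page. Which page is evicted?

5

pos 1: 5: fault, frames [5]
pos 2: 8: fault, frames [5, 8]
pos 3: 4: fault, frames [5, 8, 4]
pos 4: 7: fault, frames [5, 8, 4, 7]
pos 5: 3: fault, frames [5, 8, 4, 7, 3]
pos 6: 4: hit
pos 7: 9: fault, evict 5, frames [8, 4, 7, 3, 9]
At position 7, page 5 is evicted.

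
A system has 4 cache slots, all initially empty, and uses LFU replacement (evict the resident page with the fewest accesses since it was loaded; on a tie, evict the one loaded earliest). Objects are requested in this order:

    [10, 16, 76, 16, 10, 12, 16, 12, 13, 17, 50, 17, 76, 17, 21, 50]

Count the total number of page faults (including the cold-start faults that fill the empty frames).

12

10: miss, frames {10}
16: miss, frames {10,16}
76: miss, frames {10,16,76}
16: hit
10: hit
12: miss, frames {10,16,76,12}
16: hit
12: hit
13: miss, evict 76, frames {10,16,12,13}
17: miss, evict 13, frames {10,16,12,17}
50: miss, evict 17, frames {10,16,12,50}
17: miss, evict 50, frames {10,16,12,17}
76: miss, evict 17, frames {10,16,12,76}
17: miss, evict 76, frames {10,16,12,17}
21: miss, evict 17, frames {10,16,12,21}
50: miss, evict 21, frames {10,16,12,50}
Page faults: 12.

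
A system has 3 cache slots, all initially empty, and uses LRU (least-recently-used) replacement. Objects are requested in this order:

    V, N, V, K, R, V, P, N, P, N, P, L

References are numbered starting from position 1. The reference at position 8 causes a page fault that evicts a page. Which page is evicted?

R

pos 1: V -> fault, frames {V}
pos 2: N -> fault, frames {V,N}
pos 3: V -> hit
pos 4: K -> fault, frames {N,V,K}
pos 5: R -> fault, evict N, frames {V,K,R}
pos 6: V -> hit
pos 7: P -> fault, evict K, frames {R,V,P}
pos 8: N -> fault, evict R, frames {V,P,N}
At position 8, page R is evicted.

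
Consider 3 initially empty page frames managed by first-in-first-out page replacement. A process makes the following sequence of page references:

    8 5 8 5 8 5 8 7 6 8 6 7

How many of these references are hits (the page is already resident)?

8: miss, frames [8]
5: miss, frames [8, 5]
8: hit
5: hit
8: hit
5: hit
8: hit
7: miss, frames [8, 5, 7]
6: miss, evict 8, frames [5, 7, 6]
8: miss, evict 5, frames [7, 6, 8]
6: hit
7: hit
Hits: 7.

7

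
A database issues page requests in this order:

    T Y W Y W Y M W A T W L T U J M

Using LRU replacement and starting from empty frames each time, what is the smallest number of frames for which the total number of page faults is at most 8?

7

f=1: 16 faults
f=2: 13 faults
f=3: 10 faults
f=4: 10 faults
f=5: 9 faults
f=6: 9 faults
f=7: 8 faults
f=8: 8 faults
Smallest f with faults ≤ 8 is 7.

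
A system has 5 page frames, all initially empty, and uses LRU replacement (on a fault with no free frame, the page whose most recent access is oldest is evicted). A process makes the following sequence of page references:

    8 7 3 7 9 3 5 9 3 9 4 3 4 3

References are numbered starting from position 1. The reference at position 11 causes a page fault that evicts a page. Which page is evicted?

pos 1: 8 → miss, frames [8]
pos 2: 7 → miss, frames [8, 7]
pos 3: 3 → miss, frames [8, 7, 3]
pos 4: 7 → hit
pos 5: 9 → miss, frames [8, 3, 7, 9]
pos 6: 3 → hit
pos 7: 5 → miss, frames [8, 7, 9, 3, 5]
pos 8: 9 → hit
pos 9: 3 → hit
pos 10: 9 → hit
pos 11: 4 → miss, evict 8, frames [7, 5, 3, 9, 4]
At position 11, page 8 is evicted.

8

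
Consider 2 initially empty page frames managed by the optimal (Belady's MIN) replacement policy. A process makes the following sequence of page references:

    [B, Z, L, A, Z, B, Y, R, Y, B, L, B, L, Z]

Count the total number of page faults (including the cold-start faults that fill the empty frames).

10

B: fault, frames {B}
Z: fault, frames {B,Z}
L: fault, evict B, frames {Z,L}
A: fault, evict L, frames {Z,A}
Z: hit
B: fault, evict A, frames {Z,B}
Y: fault, evict Z, frames {B,Y}
R: fault, evict B, frames {Y,R}
Y: hit
B: fault, evict R, frames {Y,B}
L: fault, evict Y, frames {B,L}
B: hit
L: hit
Z: fault, evict L, frames {B,Z}
Page faults: 10.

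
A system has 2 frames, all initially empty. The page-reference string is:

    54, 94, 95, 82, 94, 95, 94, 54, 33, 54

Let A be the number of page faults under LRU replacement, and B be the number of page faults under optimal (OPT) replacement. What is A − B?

Under LRU: F F F F F F . F F . → 8 faults.
Under OPT: F F F F . F . F F . → 7 faults.
A − B = 8 − 7 = 1.

1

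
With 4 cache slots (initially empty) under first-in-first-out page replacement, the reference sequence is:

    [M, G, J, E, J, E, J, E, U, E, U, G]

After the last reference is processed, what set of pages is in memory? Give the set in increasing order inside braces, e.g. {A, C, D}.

M -> fault, frames (M)
G -> fault, frames (M G)
J -> fault, frames (M G J)
E -> fault, frames (M G J E)
J -> hit
E -> hit
J -> hit
E -> hit
U -> fault, evict M, frames (G J E U)
E -> hit
U -> hit
G -> hit

{E, G, J, U}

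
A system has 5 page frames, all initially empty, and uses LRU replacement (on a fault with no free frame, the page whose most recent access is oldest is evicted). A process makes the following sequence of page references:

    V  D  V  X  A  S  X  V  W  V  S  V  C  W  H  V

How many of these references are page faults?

8

V -> miss, frames (V)
D -> miss, frames (V D)
V -> hit
X -> miss, frames (D V X)
A -> miss, frames (D V X A)
S -> miss, frames (D V X A S)
X -> hit
V -> hit
W -> miss, evict D, frames (A S X V W)
V -> hit
S -> hit
V -> hit
C -> miss, evict A, frames (X W S V C)
W -> hit
H -> miss, evict X, frames (S V C W H)
V -> hit
Page faults: 8.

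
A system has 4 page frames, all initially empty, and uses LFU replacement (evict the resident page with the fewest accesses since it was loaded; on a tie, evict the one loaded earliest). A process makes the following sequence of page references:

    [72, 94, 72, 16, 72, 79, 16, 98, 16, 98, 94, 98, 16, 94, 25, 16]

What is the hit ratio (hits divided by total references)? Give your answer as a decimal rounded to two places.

0.56

72: fault, frames {72}
94: fault, frames {72,94}
72: hit
16: fault, frames {72,94,16}
72: hit
79: fault, frames {72,94,16,79}
16: hit
98: fault, evict 94, frames {72,16,79,98}
16: hit
98: hit
94: fault, evict 79, frames {72,16,98,94}
98: hit
16: hit
94: hit
25: fault, evict 94, frames {72,16,98,25}
16: hit
Hits: 9 of 16 references → 9/16 = 0.5625.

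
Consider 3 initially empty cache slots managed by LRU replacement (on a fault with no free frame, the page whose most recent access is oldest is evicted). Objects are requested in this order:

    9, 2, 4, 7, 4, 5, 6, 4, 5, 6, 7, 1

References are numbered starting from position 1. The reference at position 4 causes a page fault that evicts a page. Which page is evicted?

pos 1: 9 -> miss, frames [9]
pos 2: 2 -> miss, frames [9, 2]
pos 3: 4 -> miss, frames [9, 2, 4]
pos 4: 7 -> miss, evict 9, frames [2, 4, 7]
At position 4, page 9 is evicted.

9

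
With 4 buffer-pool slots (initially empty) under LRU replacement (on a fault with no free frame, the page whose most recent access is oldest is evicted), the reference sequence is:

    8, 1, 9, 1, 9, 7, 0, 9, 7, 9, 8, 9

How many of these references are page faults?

8 -> miss, frames [8]
1 -> miss, frames [8, 1]
9 -> miss, frames [8, 1, 9]
1 -> hit
9 -> hit
7 -> miss, frames [8, 1, 9, 7]
0 -> miss, evict 8, frames [1, 9, 7, 0]
9 -> hit
7 -> hit
9 -> hit
8 -> miss, evict 1, frames [0, 7, 9, 8]
9 -> hit
Page faults: 6.

6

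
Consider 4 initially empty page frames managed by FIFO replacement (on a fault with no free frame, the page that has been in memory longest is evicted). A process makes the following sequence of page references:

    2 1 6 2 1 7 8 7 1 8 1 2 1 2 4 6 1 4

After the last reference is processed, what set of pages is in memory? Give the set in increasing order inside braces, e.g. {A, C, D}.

2: miss, frames (2)
1: miss, frames (2 1)
6: miss, frames (2 1 6)
2: hit
1: hit
7: miss, frames (2 1 6 7)
8: miss, evict 2, frames (1 6 7 8)
7: hit
1: hit
8: hit
1: hit
2: miss, evict 1, frames (6 7 8 2)
1: miss, evict 6, frames (7 8 2 1)
2: hit
4: miss, evict 7, frames (8 2 1 4)
6: miss, evict 8, frames (2 1 4 6)
1: hit
4: hit

{1, 2, 4, 6}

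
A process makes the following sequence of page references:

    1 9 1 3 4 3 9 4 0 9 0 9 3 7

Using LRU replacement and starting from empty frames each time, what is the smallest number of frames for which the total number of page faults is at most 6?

f=1: 14 faults
f=2: 10 faults
f=3: 8 faults
f=4: 6 faults
f=5: 6 faults
f=6: 6 faults
Smallest f with faults ≤ 6 is 4.

4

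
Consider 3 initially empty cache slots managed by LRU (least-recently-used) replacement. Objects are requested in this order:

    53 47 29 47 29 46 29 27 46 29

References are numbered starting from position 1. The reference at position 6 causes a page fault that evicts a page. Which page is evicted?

pos 1: 53 → fault, frames {53}
pos 2: 47 → fault, frames {53,47}
pos 3: 29 → fault, frames {53,47,29}
pos 4: 47 → hit
pos 5: 29 → hit
pos 6: 46 → fault, evict 53, frames {47,29,46}
At position 6, page 53 is evicted.

53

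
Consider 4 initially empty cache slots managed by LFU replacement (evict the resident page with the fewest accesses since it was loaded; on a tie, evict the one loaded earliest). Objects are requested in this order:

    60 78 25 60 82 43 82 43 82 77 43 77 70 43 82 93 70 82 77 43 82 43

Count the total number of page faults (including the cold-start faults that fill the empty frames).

9

60 -> miss, frames [60]
78 -> miss, frames [60, 78]
25 -> miss, frames [60, 78, 25]
60 -> hit
82 -> miss, frames [60, 78, 25, 82]
43 -> miss, evict 78, frames [60, 25, 82, 43]
82 -> hit
43 -> hit
82 -> hit
77 -> miss, evict 25, frames [60, 82, 43, 77]
43 -> hit
77 -> hit
70 -> miss, evict 60, frames [82, 43, 77, 70]
43 -> hit
82 -> hit
93 -> miss, evict 70, frames [82, 43, 77, 93]
70 -> miss, evict 93, frames [82, 43, 77, 70]
82 -> hit
77 -> hit
43 -> hit
82 -> hit
43 -> hit
Page faults: 9.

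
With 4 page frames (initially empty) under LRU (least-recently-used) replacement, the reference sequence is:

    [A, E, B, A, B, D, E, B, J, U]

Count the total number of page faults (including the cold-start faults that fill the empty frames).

A: miss, frames {A}
E: miss, frames {A,E}
B: miss, frames {A,E,B}
A: hit
B: hit
D: miss, frames {E,A,B,D}
E: hit
B: hit
J: miss, evict A, frames {D,E,B,J}
U: miss, evict D, frames {E,B,J,U}
Page faults: 6.

6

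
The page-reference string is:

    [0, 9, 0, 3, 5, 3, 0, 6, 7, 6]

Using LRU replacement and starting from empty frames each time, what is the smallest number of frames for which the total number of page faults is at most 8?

2

f=1: 10 faults
f=2: 7 faults
f=3: 6 faults
f=4: 6 faults
f=5: 6 faults
f=6: 6 faults
Smallest f with faults ≤ 8 is 2.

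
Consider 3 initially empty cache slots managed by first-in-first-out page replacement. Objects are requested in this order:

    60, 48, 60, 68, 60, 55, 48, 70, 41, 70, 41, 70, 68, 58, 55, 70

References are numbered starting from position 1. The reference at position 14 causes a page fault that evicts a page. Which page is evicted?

pos 1: 60: fault, frames [60]
pos 2: 48: fault, frames [60, 48]
pos 3: 60: hit
pos 4: 68: fault, frames [60, 48, 68]
pos 5: 60: hit
pos 6: 55: fault, evict 60, frames [48, 68, 55]
pos 7: 48: hit
pos 8: 70: fault, evict 48, frames [68, 55, 70]
pos 9: 41: fault, evict 68, frames [55, 70, 41]
pos 10: 70: hit
pos 11: 41: hit
pos 12: 70: hit
pos 13: 68: fault, evict 55, frames [70, 41, 68]
pos 14: 58: fault, evict 70, frames [41, 68, 58]
At position 14, page 70 is evicted.

70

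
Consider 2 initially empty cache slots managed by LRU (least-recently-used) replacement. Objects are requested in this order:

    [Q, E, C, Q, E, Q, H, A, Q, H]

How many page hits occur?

1

Q: miss, frames {Q}
E: miss, frames {Q,E}
C: miss, evict Q, frames {E,C}
Q: miss, evict E, frames {C,Q}
E: miss, evict C, frames {Q,E}
Q: hit
H: miss, evict E, frames {Q,H}
A: miss, evict Q, frames {H,A}
Q: miss, evict H, frames {A,Q}
H: miss, evict A, frames {Q,H}
Hits: 1.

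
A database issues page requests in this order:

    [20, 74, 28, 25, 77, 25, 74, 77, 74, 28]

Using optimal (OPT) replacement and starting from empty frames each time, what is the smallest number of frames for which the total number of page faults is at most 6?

f=1: 10 faults
f=2: 7 faults
f=3: 6 faults
f=4: 5 faults
f=5: 5 faults
Smallest f with faults ≤ 6 is 3.

3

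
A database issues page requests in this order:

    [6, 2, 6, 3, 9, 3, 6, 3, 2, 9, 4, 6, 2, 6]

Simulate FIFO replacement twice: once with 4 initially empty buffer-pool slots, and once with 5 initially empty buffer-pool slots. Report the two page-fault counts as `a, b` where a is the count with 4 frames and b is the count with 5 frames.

4 frames: F F . F F . . . . . F F F . → 7 faults.
5 frames: F F . F F . . . . . F . . . → 5 faults.
5 < 7: adding a frame reduced faults, as is typical.

7, 5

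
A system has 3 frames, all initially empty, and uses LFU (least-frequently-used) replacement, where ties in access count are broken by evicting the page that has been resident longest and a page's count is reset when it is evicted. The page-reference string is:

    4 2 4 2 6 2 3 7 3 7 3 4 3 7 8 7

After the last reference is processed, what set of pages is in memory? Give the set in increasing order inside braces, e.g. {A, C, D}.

{2, 4, 7}

4: fault, frames [4]
2: fault, frames [4, 2]
4: hit
2: hit
6: fault, frames [4, 2, 6]
2: hit
3: fault, evict 6, frames [4, 2, 3]
7: fault, evict 3, frames [4, 2, 7]
3: fault, evict 7, frames [4, 2, 3]
7: fault, evict 3, frames [4, 2, 7]
3: fault, evict 7, frames [4, 2, 3]
4: hit
3: hit
7: fault, evict 3, frames [4, 2, 7]
8: fault, evict 7, frames [4, 2, 8]
7: fault, evict 8, frames [4, 2, 7]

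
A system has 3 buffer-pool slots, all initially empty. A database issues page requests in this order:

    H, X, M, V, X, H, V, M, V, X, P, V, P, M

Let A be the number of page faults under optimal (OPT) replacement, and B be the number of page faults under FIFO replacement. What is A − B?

-3

Under OPT: F F F F . . . F . . F . . . → 6 faults.
Under FIFO: F F F F . F . . . F F F . F → 9 faults.
A − B = 6 − 9 = -3.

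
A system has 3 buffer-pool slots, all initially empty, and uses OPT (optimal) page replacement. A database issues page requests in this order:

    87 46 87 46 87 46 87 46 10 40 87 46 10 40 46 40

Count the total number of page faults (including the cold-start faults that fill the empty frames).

5

87 → fault, frames [87]
46 → fault, frames [87, 46]
87 → hit
46 → hit
87 → hit
46 → hit
87 → hit
46 → hit
10 → fault, frames [87, 46, 10]
40 → fault, evict 10, frames [87, 46, 40]
87 → hit
46 → hit
10 → fault, evict 87, frames [46, 40, 10]
40 → hit
46 → hit
40 → hit
Page faults: 5.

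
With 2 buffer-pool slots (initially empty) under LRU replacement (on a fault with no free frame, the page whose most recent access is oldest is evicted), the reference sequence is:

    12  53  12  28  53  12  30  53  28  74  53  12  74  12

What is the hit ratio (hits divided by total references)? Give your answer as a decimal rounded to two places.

0.14

12: miss, frames {12}
53: miss, frames {12,53}
12: hit
28: miss, evict 53, frames {12,28}
53: miss, evict 12, frames {28,53}
12: miss, evict 28, frames {53,12}
30: miss, evict 53, frames {12,30}
53: miss, evict 12, frames {30,53}
28: miss, evict 30, frames {53,28}
74: miss, evict 53, frames {28,74}
53: miss, evict 28, frames {74,53}
12: miss, evict 74, frames {53,12}
74: miss, evict 53, frames {12,74}
12: hit
Hits: 2 of 14 references → 2/14 = 0.1429.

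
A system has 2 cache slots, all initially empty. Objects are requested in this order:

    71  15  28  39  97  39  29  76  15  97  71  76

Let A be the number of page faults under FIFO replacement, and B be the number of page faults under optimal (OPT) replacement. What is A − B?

1

Under FIFO: F F F F F . F F F F F F → 11 faults.
Under OPT: F F F F F . F F F . F F → 10 faults.
A − B = 11 − 10 = 1.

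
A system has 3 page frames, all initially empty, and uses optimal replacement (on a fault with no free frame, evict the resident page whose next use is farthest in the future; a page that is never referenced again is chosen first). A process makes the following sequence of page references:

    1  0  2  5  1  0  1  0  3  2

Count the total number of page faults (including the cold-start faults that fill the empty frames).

6

1 -> miss, frames [1]
0 -> miss, frames [1, 0]
2 -> miss, frames [1, 0, 2]
5 -> miss, evict 2, frames [1, 0, 5]
1 -> hit
0 -> hit
1 -> hit
0 -> hit
3 -> miss, evict 5, frames [1, 0, 3]
2 -> miss, evict 3, frames [1, 0, 2]
Page faults: 6.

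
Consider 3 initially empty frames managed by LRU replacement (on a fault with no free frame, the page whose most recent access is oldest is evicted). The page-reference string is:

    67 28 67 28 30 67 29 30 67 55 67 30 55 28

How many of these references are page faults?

67: fault, frames {67}
28: fault, frames {67,28}
67: hit
28: hit
30: fault, frames {67,28,30}
67: hit
29: fault, evict 28, frames {30,67,29}
30: hit
67: hit
55: fault, evict 29, frames {30,67,55}
67: hit
30: hit
55: hit
28: fault, evict 67, frames {30,55,28}
Page faults: 6.

6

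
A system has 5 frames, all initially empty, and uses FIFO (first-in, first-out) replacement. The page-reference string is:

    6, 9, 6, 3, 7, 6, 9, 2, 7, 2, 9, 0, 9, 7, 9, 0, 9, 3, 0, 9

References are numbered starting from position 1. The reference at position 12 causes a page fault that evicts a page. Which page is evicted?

pos 1: 6 → fault, frames (6)
pos 2: 9 → fault, frames (6 9)
pos 3: 6 → hit
pos 4: 3 → fault, frames (6 9 3)
pos 5: 7 → fault, frames (6 9 3 7)
pos 6: 6 → hit
pos 7: 9 → hit
pos 8: 2 → fault, frames (6 9 3 7 2)
pos 9: 7 → hit
pos 10: 2 → hit
pos 11: 9 → hit
pos 12: 0 → fault, evict 6, frames (9 3 7 2 0)
At position 12, page 6 is evicted.

6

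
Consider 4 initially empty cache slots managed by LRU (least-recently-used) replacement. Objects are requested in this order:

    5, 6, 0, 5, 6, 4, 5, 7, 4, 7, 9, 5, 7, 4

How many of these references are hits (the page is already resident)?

8

5 -> miss, frames {5}
6 -> miss, frames {5,6}
0 -> miss, frames {5,6,0}
5 -> hit
6 -> hit
4 -> miss, frames {0,5,6,4}
5 -> hit
7 -> miss, evict 0, frames {6,4,5,7}
4 -> hit
7 -> hit
9 -> miss, evict 6, frames {5,4,7,9}
5 -> hit
7 -> hit
4 -> hit
Hits: 8.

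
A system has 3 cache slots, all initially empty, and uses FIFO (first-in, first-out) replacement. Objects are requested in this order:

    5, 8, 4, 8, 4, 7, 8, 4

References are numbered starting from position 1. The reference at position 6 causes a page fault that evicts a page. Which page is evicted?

5

pos 1: 5 → fault, frames [5]
pos 2: 8 → fault, frames [5, 8]
pos 3: 4 → fault, frames [5, 8, 4]
pos 4: 8 → hit
pos 5: 4 → hit
pos 6: 7 → fault, evict 5, frames [8, 4, 7]
At position 6, page 5 is evicted.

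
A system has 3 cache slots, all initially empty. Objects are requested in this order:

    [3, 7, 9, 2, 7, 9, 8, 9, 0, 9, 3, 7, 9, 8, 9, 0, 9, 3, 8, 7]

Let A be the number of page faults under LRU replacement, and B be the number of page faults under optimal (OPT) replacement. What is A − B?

2

Under LRU: F F F F . . F . F . F F . F . F . F F F → 13 faults.
Under OPT: F F F F . . F . F . F . . F . F . . F F → 11 faults.
A − B = 13 − 11 = 2.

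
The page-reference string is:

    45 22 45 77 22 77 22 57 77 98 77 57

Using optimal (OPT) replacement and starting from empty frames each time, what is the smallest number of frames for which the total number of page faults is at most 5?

f=1: 12 faults
f=2: 6 faults
f=3: 5 faults
f=4: 5 faults
f=5: 5 faults
Smallest f with faults ≤ 5 is 3.

3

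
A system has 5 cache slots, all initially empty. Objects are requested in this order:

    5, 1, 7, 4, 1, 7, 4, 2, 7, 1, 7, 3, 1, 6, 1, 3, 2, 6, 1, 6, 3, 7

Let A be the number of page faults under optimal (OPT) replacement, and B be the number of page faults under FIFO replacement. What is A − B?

-2

Under OPT: F F F F . . . F . . . F . F . . . . . . . . → 7 faults.
Under FIFO: F F F F . . . F . . . F . F F . . . . . . F → 9 faults.
A − B = 7 − 9 = -2.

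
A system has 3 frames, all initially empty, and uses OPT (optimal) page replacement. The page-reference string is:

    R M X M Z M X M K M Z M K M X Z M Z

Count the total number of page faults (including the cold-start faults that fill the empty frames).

6

R → fault, frames (R)
M → fault, frames (R M)
X → fault, frames (R M X)
M → hit
Z → fault, evict R, frames (M X Z)
M → hit
X → hit
M → hit
K → fault, evict X, frames (M Z K)
M → hit
Z → hit
M → hit
K → hit
M → hit
X → fault, evict K, frames (M Z X)
Z → hit
M → hit
Z → hit
Page faults: 6.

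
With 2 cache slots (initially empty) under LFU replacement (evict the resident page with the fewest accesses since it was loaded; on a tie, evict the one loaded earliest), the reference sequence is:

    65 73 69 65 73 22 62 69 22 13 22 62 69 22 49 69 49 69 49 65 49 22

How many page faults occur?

19

65: miss, frames {65}
73: miss, frames {65,73}
69: miss, evict 65, frames {73,69}
65: miss, evict 73, frames {69,65}
73: miss, evict 69, frames {65,73}
22: miss, evict 65, frames {73,22}
62: miss, evict 73, frames {22,62}
69: miss, evict 22, frames {62,69}
22: miss, evict 62, frames {69,22}
13: miss, evict 69, frames {22,13}
22: hit
62: miss, evict 13, frames {22,62}
69: miss, evict 62, frames {22,69}
22: hit
49: miss, evict 69, frames {22,49}
69: miss, evict 49, frames {22,69}
49: miss, evict 69, frames {22,49}
69: miss, evict 49, frames {22,69}
49: miss, evict 69, frames {22,49}
65: miss, evict 49, frames {22,65}
49: miss, evict 65, frames {22,49}
22: hit
Page faults: 19.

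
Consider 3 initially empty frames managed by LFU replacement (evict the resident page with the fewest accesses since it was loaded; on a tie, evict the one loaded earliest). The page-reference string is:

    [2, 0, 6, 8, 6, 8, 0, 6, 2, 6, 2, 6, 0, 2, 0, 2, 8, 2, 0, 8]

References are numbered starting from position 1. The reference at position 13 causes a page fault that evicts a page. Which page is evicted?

8

pos 1: 2: miss, frames {2}
pos 2: 0: miss, frames {2,0}
pos 3: 6: miss, frames {2,0,6}
pos 4: 8: miss, evict 2, frames {0,6,8}
pos 5: 6: hit
pos 6: 8: hit
pos 7: 0: hit
pos 8: 6: hit
pos 9: 2: miss, evict 0, frames {6,8,2}
pos 10: 6: hit
pos 11: 2: hit
pos 12: 6: hit
pos 13: 0: miss, evict 8, frames {6,2,0}
At position 13, page 8 is evicted.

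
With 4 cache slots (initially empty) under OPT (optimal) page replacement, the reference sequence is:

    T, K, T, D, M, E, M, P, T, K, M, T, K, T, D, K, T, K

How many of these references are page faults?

7

T -> miss, frames [T]
K -> miss, frames [T, K]
T -> hit
D -> miss, frames [T, K, D]
M -> miss, frames [T, K, D, M]
E -> miss, evict D, frames [T, K, M, E]
M -> hit
P -> miss, evict E, frames [T, K, M, P]
T -> hit
K -> hit
M -> hit
T -> hit
K -> hit
T -> hit
D -> miss, evict P, frames [T, K, M, D]
K -> hit
T -> hit
K -> hit
Page faults: 7.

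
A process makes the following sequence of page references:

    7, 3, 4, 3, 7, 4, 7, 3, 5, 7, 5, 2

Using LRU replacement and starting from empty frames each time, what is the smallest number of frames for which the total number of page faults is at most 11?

f=1: 12 faults
f=2: 9 faults
f=3: 5 faults
f=4: 5 faults
f=5: 5 faults
Smallest f with faults ≤ 11 is 2.

2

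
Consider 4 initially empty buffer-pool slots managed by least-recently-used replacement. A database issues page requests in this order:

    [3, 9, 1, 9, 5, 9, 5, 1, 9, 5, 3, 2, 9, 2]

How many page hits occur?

3 → miss, frames {3}
9 → miss, frames {3,9}
1 → miss, frames {3,9,1}
9 → hit
5 → miss, frames {3,1,9,5}
9 → hit
5 → hit
1 → hit
9 → hit
5 → hit
3 → hit
2 → miss, evict 1, frames {9,5,3,2}
9 → hit
2 → hit
Hits: 9.

9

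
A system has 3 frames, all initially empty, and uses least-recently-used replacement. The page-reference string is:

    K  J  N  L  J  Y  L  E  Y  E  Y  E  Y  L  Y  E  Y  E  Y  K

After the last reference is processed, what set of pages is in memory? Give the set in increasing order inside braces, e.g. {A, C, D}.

K → miss, frames [K]
J → miss, frames [K, J]
N → miss, frames [K, J, N]
L → miss, evict K, frames [J, N, L]
J → hit
Y → miss, evict N, frames [L, J, Y]
L → hit
E → miss, evict J, frames [Y, L, E]
Y → hit
E → hit
Y → hit
E → hit
Y → hit
L → hit
Y → hit
E → hit
Y → hit
E → hit
Y → hit
K → miss, evict L, frames [E, Y, K]

{E, K, Y}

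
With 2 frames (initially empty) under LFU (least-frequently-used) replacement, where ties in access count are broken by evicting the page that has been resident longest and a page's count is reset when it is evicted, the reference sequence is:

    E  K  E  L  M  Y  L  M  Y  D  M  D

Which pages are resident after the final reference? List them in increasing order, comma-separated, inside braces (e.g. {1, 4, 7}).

{D, E}

E -> fault, frames [E]
K -> fault, frames [E, K]
E -> hit
L -> fault, evict K, frames [E, L]
M -> fault, evict L, frames [E, M]
Y -> fault, evict M, frames [E, Y]
L -> fault, evict Y, frames [E, L]
M -> fault, evict L, frames [E, M]
Y -> fault, evict M, frames [E, Y]
D -> fault, evict Y, frames [E, D]
M -> fault, evict D, frames [E, M]
D -> fault, evict M, frames [E, D]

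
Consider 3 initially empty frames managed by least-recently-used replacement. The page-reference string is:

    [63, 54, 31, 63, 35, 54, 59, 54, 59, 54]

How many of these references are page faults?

6

63: fault, frames (63)
54: fault, frames (63 54)
31: fault, frames (63 54 31)
63: hit
35: fault, evict 54, frames (31 63 35)
54: fault, evict 31, frames (63 35 54)
59: fault, evict 63, frames (35 54 59)
54: hit
59: hit
54: hit
Page faults: 6.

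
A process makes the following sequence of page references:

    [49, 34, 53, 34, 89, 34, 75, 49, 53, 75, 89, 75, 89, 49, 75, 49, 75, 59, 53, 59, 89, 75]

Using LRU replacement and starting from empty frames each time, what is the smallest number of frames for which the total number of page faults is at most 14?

3

f=1: 22 faults
f=2: 15 faults
f=3: 13 faults
f=4: 11 faults
f=5: 6 faults
f=6: 6 faults
Smallest f with faults ≤ 14 is 3.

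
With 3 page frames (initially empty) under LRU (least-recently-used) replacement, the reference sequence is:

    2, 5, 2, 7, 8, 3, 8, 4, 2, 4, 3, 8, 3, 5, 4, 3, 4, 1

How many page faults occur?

12

2 → fault, frames (2)
5 → fault, frames (2 5)
2 → hit
7 → fault, frames (5 2 7)
8 → fault, evict 5, frames (2 7 8)
3 → fault, evict 2, frames (7 8 3)
8 → hit
4 → fault, evict 7, frames (3 8 4)
2 → fault, evict 3, frames (8 4 2)
4 → hit
3 → fault, evict 8, frames (2 4 3)
8 → fault, evict 2, frames (4 3 8)
3 → hit
5 → fault, evict 4, frames (8 3 5)
4 → fault, evict 8, frames (3 5 4)
3 → hit
4 → hit
1 → fault, evict 5, frames (3 4 1)
Page faults: 12.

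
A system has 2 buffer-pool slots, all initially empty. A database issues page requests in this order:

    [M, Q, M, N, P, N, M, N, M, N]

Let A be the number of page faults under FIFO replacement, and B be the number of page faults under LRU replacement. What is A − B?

Under FIFO: F F . F F . F F . . → 6 faults.
Under LRU: F F . F F . F . . . → 5 faults.
A − B = 6 − 5 = 1.

1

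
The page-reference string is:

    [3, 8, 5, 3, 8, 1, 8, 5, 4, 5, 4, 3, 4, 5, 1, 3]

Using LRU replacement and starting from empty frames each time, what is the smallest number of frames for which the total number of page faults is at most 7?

4

f=1: 16 faults
f=2: 12 faults
f=3: 9 faults
f=4: 7 faults
f=5: 5 faults
Smallest f with faults ≤ 7 is 4.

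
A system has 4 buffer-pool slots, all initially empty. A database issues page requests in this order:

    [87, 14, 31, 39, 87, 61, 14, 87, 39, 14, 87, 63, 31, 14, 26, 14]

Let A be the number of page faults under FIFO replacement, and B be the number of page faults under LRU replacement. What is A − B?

1

Under FIFO: F F F F . F . F . F . F F . F . → 10 faults.
Under LRU: F F F F . F F . . . . F F . F . → 9 faults.
A − B = 10 − 9 = 1.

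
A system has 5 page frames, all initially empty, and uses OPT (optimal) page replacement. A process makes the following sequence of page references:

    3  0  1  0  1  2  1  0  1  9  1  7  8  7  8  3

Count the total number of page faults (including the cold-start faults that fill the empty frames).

3 → fault, frames (3)
0 → fault, frames (3 0)
1 → fault, frames (3 0 1)
0 → hit
1 → hit
2 → fault, frames (3 0 1 2)
1 → hit
0 → hit
1 → hit
9 → fault, frames (3 0 1 2 9)
1 → hit
7 → fault, evict 9, frames (3 0 1 2 7)
8 → fault, evict 2, frames (3 0 1 7 8)
7 → hit
8 → hit
3 → hit
Page faults: 7.

7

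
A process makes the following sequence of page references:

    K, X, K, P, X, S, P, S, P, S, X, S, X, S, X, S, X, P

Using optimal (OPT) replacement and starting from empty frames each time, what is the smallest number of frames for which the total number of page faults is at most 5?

f=1: 18 faults
f=2: 6 faults
f=3: 4 faults
f=4: 4 faults
Smallest f with faults ≤ 5 is 3.

3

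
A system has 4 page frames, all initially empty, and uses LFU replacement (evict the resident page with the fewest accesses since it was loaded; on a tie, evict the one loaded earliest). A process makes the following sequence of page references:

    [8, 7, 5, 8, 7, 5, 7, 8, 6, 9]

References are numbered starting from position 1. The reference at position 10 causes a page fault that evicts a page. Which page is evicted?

6

pos 1: 8: fault, frames (8)
pos 2: 7: fault, frames (8 7)
pos 3: 5: fault, frames (8 7 5)
pos 4: 8: hit
pos 5: 7: hit
pos 6: 5: hit
pos 7: 7: hit
pos 8: 8: hit
pos 9: 6: fault, frames (8 7 5 6)
pos 10: 9: fault, evict 6, frames (8 7 5 9)
At position 10, page 6 is evicted.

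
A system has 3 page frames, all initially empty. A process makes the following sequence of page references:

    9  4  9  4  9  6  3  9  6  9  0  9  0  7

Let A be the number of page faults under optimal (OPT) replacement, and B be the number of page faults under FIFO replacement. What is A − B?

Under OPT: F F . . . F F . . . F . . F → 6 faults.
Under FIFO: F F . . . F F F . . F . . F → 7 faults.
A − B = 6 − 7 = -1.

-1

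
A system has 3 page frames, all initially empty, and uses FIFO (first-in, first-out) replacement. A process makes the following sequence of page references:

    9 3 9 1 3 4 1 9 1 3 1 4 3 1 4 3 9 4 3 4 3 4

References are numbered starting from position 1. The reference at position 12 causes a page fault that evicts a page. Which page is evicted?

pos 1: 9 -> miss, frames {9}
pos 2: 3 -> miss, frames {9,3}
pos 3: 9 -> hit
pos 4: 1 -> miss, frames {9,3,1}
pos 5: 3 -> hit
pos 6: 4 -> miss, evict 9, frames {3,1,4}
pos 7: 1 -> hit
pos 8: 9 -> miss, evict 3, frames {1,4,9}
pos 9: 1 -> hit
pos 10: 3 -> miss, evict 1, frames {4,9,3}
pos 11: 1 -> miss, evict 4, frames {9,3,1}
pos 12: 4 -> miss, evict 9, frames {3,1,4}
At position 12, page 9 is evicted.

9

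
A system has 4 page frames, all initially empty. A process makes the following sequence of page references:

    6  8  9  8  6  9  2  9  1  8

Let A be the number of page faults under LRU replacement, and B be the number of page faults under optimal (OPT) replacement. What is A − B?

1

Under LRU: F F F . . . F . F F → 6 faults.
Under OPT: F F F . . . F . F . → 5 faults.
A − B = 6 − 5 = 1.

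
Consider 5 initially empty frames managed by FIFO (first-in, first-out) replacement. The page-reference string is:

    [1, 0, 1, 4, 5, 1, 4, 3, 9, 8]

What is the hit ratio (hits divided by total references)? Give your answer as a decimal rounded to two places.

1 → fault, frames {1}
0 → fault, frames {1,0}
1 → hit
4 → fault, frames {1,0,4}
5 → fault, frames {1,0,4,5}
1 → hit
4 → hit
3 → fault, frames {1,0,4,5,3}
9 → fault, evict 1, frames {0,4,5,3,9}
8 → fault, evict 0, frames {4,5,3,9,8}
Hits: 3 of 10 references → 3/10 = 0.3000.

0.30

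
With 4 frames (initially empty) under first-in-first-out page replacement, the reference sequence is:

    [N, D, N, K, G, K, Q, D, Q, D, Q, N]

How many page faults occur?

6

N -> miss, frames (N)
D -> miss, frames (N D)
N -> hit
K -> miss, frames (N D K)
G -> miss, frames (N D K G)
K -> hit
Q -> miss, evict N, frames (D K G Q)
D -> hit
Q -> hit
D -> hit
Q -> hit
N -> miss, evict D, frames (K G Q N)
Page faults: 6.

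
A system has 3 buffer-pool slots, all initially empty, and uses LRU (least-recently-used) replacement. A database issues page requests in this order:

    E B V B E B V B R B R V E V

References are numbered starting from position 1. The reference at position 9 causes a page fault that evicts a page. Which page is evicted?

pos 1: E -> miss, frames (E)
pos 2: B -> miss, frames (E B)
pos 3: V -> miss, frames (E B V)
pos 4: B -> hit
pos 5: E -> hit
pos 6: B -> hit
pos 7: V -> hit
pos 8: B -> hit
pos 9: R -> miss, evict E, frames (V B R)
At position 9, page E is evicted.

E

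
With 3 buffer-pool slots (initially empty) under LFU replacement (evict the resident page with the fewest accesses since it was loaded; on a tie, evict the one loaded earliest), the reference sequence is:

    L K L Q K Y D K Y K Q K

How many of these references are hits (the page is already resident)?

5

L: fault, frames (L)
K: fault, frames (L K)
L: hit
Q: fault, frames (L K Q)
K: hit
Y: fault, evict Q, frames (L K Y)
D: fault, evict Y, frames (L K D)
K: hit
Y: fault, evict D, frames (L K Y)
K: hit
Q: fault, evict Y, frames (L K Q)
K: hit
Hits: 5.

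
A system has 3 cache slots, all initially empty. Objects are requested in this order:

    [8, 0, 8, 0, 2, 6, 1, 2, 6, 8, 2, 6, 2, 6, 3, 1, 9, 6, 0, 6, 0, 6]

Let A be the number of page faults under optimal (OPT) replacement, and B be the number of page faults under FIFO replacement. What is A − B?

Under OPT: F F . . F F F . . F . . . . F F F . F . . . → 10 faults.
Under FIFO: F F . . F F F . . F F F . . F F F F F . . . → 13 faults.
A − B = 10 − 13 = -3.

-3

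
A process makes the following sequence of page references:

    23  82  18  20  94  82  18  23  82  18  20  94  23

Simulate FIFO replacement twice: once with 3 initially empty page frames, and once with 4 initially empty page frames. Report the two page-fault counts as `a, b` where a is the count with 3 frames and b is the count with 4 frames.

10, 11

3 frames: F F F F F F F F . . F F . → 10 faults.
4 frames: F F F F F . . F F F F F F → 11 faults.
11 > 10: adding a frame increased faults — Belady's anomaly.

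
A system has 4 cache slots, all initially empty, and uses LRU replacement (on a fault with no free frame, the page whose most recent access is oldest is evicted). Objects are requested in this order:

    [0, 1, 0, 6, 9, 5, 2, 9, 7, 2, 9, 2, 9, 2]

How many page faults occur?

0 → miss, frames (0)
1 → miss, frames (0 1)
0 → hit
6 → miss, frames (1 0 6)
9 → miss, frames (1 0 6 9)
5 → miss, evict 1, frames (0 6 9 5)
2 → miss, evict 0, frames (6 9 5 2)
9 → hit
7 → miss, evict 6, frames (5 2 9 7)
2 → hit
9 → hit
2 → hit
9 → hit
2 → hit
Page faults: 7.

7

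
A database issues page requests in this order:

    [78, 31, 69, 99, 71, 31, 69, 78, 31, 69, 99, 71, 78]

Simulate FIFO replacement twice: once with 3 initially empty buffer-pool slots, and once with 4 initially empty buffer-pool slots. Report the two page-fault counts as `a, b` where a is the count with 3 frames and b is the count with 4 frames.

10, 11

3 frames: F F F F F F F F . . F F . → 10 faults.
4 frames: F F F F F . . F F F F F F → 11 faults.
11 > 10: adding a frame increased faults — Belady's anomaly.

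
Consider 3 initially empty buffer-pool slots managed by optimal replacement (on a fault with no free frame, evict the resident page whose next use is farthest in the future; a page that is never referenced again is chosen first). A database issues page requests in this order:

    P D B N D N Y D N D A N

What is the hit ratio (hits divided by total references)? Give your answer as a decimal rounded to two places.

0.50

P → miss, frames (P)
D → miss, frames (P D)
B → miss, frames (P D B)
N → miss, evict B, frames (P D N)
D → hit
N → hit
Y → miss, evict P, frames (D N Y)
D → hit
N → hit
D → hit
A → miss, evict Y, frames (D N A)
N → hit
Hits: 6 of 12 references → 6/12 = 0.5000.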